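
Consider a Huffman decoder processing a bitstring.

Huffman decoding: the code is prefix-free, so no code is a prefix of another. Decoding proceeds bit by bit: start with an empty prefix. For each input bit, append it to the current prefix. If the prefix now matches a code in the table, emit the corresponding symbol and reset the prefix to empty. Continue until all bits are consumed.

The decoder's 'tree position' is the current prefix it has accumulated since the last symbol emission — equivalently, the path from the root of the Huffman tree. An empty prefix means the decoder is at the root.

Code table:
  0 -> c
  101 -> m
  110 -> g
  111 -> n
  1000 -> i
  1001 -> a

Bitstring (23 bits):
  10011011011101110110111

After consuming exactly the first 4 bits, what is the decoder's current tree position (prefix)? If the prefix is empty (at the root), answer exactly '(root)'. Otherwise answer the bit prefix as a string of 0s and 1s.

Answer: (root)

Derivation:
Bit 0: prefix='1' (no match yet)
Bit 1: prefix='10' (no match yet)
Bit 2: prefix='100' (no match yet)
Bit 3: prefix='1001' -> emit 'a', reset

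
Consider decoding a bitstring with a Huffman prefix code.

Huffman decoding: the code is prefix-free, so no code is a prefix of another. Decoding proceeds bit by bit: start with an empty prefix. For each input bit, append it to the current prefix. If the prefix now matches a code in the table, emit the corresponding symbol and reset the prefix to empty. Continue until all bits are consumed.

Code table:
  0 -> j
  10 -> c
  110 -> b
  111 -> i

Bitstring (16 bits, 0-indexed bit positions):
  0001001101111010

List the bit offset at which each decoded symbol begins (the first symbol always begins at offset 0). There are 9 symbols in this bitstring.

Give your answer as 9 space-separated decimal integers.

Answer: 0 1 2 3 5 6 9 12 14

Derivation:
Bit 0: prefix='0' -> emit 'j', reset
Bit 1: prefix='0' -> emit 'j', reset
Bit 2: prefix='0' -> emit 'j', reset
Bit 3: prefix='1' (no match yet)
Bit 4: prefix='10' -> emit 'c', reset
Bit 5: prefix='0' -> emit 'j', reset
Bit 6: prefix='1' (no match yet)
Bit 7: prefix='11' (no match yet)
Bit 8: prefix='110' -> emit 'b', reset
Bit 9: prefix='1' (no match yet)
Bit 10: prefix='11' (no match yet)
Bit 11: prefix='111' -> emit 'i', reset
Bit 12: prefix='1' (no match yet)
Bit 13: prefix='10' -> emit 'c', reset
Bit 14: prefix='1' (no match yet)
Bit 15: prefix='10' -> emit 'c', reset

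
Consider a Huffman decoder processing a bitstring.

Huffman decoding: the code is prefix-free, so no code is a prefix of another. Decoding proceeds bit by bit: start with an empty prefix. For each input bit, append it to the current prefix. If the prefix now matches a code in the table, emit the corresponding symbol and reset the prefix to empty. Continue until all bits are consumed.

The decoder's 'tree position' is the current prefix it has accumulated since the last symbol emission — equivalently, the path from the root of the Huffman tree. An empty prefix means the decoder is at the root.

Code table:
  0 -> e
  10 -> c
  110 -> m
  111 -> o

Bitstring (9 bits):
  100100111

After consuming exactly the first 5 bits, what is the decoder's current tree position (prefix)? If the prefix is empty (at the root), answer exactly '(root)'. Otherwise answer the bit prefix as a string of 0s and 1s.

Bit 0: prefix='1' (no match yet)
Bit 1: prefix='10' -> emit 'c', reset
Bit 2: prefix='0' -> emit 'e', reset
Bit 3: prefix='1' (no match yet)
Bit 4: prefix='10' -> emit 'c', reset

Answer: (root)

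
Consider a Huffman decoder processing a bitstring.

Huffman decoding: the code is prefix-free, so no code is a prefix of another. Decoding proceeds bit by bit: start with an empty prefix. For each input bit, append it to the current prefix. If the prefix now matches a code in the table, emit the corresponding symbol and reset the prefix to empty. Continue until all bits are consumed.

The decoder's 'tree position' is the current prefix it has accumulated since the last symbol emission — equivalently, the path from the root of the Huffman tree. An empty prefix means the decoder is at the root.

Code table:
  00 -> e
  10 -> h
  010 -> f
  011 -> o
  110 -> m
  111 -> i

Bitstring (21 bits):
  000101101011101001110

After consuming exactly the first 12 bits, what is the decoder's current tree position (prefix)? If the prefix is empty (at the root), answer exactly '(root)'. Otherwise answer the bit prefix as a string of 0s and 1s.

Bit 0: prefix='0' (no match yet)
Bit 1: prefix='00' -> emit 'e', reset
Bit 2: prefix='0' (no match yet)
Bit 3: prefix='01' (no match yet)
Bit 4: prefix='010' -> emit 'f', reset
Bit 5: prefix='1' (no match yet)
Bit 6: prefix='11' (no match yet)
Bit 7: prefix='110' -> emit 'm', reset
Bit 8: prefix='1' (no match yet)
Bit 9: prefix='10' -> emit 'h', reset
Bit 10: prefix='1' (no match yet)
Bit 11: prefix='11' (no match yet)

Answer: 11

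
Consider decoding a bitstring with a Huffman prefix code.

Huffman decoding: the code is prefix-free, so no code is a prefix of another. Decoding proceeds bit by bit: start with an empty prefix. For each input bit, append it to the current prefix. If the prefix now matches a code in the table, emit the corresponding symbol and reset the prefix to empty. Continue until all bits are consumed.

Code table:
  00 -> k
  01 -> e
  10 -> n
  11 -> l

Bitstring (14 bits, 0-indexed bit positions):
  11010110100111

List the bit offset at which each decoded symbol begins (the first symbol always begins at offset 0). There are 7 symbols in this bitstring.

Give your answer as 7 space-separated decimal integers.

Bit 0: prefix='1' (no match yet)
Bit 1: prefix='11' -> emit 'l', reset
Bit 2: prefix='0' (no match yet)
Bit 3: prefix='01' -> emit 'e', reset
Bit 4: prefix='0' (no match yet)
Bit 5: prefix='01' -> emit 'e', reset
Bit 6: prefix='1' (no match yet)
Bit 7: prefix='10' -> emit 'n', reset
Bit 8: prefix='1' (no match yet)
Bit 9: prefix='10' -> emit 'n', reset
Bit 10: prefix='0' (no match yet)
Bit 11: prefix='01' -> emit 'e', reset
Bit 12: prefix='1' (no match yet)
Bit 13: prefix='11' -> emit 'l', reset

Answer: 0 2 4 6 8 10 12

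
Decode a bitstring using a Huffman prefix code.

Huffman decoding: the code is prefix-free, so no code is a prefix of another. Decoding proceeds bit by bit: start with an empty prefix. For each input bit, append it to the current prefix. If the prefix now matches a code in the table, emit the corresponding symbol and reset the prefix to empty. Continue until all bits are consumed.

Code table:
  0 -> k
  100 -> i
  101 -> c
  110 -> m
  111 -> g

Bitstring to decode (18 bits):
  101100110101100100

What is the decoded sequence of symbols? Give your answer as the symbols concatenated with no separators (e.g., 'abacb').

Bit 0: prefix='1' (no match yet)
Bit 1: prefix='10' (no match yet)
Bit 2: prefix='101' -> emit 'c', reset
Bit 3: prefix='1' (no match yet)
Bit 4: prefix='10' (no match yet)
Bit 5: prefix='100' -> emit 'i', reset
Bit 6: prefix='1' (no match yet)
Bit 7: prefix='11' (no match yet)
Bit 8: prefix='110' -> emit 'm', reset
Bit 9: prefix='1' (no match yet)
Bit 10: prefix='10' (no match yet)
Bit 11: prefix='101' -> emit 'c', reset
Bit 12: prefix='1' (no match yet)
Bit 13: prefix='10' (no match yet)
Bit 14: prefix='100' -> emit 'i', reset
Bit 15: prefix='1' (no match yet)
Bit 16: prefix='10' (no match yet)
Bit 17: prefix='100' -> emit 'i', reset

Answer: cimcii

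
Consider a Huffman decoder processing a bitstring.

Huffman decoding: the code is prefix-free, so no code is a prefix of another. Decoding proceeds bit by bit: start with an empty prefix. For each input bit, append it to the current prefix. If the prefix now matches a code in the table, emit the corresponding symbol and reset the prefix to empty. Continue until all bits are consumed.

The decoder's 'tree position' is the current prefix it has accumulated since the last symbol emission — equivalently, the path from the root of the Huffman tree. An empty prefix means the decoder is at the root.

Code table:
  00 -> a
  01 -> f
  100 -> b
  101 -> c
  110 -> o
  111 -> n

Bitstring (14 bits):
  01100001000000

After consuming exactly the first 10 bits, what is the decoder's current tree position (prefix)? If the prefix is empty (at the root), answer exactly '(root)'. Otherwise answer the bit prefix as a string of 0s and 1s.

Answer: (root)

Derivation:
Bit 0: prefix='0' (no match yet)
Bit 1: prefix='01' -> emit 'f', reset
Bit 2: prefix='1' (no match yet)
Bit 3: prefix='10' (no match yet)
Bit 4: prefix='100' -> emit 'b', reset
Bit 5: prefix='0' (no match yet)
Bit 6: prefix='00' -> emit 'a', reset
Bit 7: prefix='1' (no match yet)
Bit 8: prefix='10' (no match yet)
Bit 9: prefix='100' -> emit 'b', reset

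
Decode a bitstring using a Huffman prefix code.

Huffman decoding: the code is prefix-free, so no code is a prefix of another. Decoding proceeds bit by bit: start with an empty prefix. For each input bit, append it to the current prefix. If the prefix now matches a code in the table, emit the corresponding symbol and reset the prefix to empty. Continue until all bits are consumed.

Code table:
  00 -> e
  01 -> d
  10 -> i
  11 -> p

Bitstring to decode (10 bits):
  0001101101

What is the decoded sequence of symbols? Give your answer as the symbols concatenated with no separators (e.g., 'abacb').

Answer: edipd

Derivation:
Bit 0: prefix='0' (no match yet)
Bit 1: prefix='00' -> emit 'e', reset
Bit 2: prefix='0' (no match yet)
Bit 3: prefix='01' -> emit 'd', reset
Bit 4: prefix='1' (no match yet)
Bit 5: prefix='10' -> emit 'i', reset
Bit 6: prefix='1' (no match yet)
Bit 7: prefix='11' -> emit 'p', reset
Bit 8: prefix='0' (no match yet)
Bit 9: prefix='01' -> emit 'd', reset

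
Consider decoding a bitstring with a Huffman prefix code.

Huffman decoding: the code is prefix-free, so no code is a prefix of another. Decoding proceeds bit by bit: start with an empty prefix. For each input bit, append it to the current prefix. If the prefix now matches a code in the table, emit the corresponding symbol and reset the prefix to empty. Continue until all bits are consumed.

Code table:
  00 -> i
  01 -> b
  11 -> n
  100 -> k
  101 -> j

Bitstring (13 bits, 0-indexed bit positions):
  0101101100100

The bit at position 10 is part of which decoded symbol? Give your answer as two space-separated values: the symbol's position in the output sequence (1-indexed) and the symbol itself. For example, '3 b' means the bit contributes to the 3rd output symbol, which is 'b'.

Answer: 5 k

Derivation:
Bit 0: prefix='0' (no match yet)
Bit 1: prefix='01' -> emit 'b', reset
Bit 2: prefix='0' (no match yet)
Bit 3: prefix='01' -> emit 'b', reset
Bit 4: prefix='1' (no match yet)
Bit 5: prefix='10' (no match yet)
Bit 6: prefix='101' -> emit 'j', reset
Bit 7: prefix='1' (no match yet)
Bit 8: prefix='10' (no match yet)
Bit 9: prefix='100' -> emit 'k', reset
Bit 10: prefix='1' (no match yet)
Bit 11: prefix='10' (no match yet)
Bit 12: prefix='100' -> emit 'k', reset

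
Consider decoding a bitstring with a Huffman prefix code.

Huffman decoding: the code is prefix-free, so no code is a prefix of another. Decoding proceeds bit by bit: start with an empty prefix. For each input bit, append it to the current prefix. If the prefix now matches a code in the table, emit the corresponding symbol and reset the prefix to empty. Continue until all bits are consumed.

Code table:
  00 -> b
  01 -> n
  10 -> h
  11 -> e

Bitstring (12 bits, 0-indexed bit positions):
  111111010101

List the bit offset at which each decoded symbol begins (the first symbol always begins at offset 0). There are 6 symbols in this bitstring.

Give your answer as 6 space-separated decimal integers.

Answer: 0 2 4 6 8 10

Derivation:
Bit 0: prefix='1' (no match yet)
Bit 1: prefix='11' -> emit 'e', reset
Bit 2: prefix='1' (no match yet)
Bit 3: prefix='11' -> emit 'e', reset
Bit 4: prefix='1' (no match yet)
Bit 5: prefix='11' -> emit 'e', reset
Bit 6: prefix='0' (no match yet)
Bit 7: prefix='01' -> emit 'n', reset
Bit 8: prefix='0' (no match yet)
Bit 9: prefix='01' -> emit 'n', reset
Bit 10: prefix='0' (no match yet)
Bit 11: prefix='01' -> emit 'n', reset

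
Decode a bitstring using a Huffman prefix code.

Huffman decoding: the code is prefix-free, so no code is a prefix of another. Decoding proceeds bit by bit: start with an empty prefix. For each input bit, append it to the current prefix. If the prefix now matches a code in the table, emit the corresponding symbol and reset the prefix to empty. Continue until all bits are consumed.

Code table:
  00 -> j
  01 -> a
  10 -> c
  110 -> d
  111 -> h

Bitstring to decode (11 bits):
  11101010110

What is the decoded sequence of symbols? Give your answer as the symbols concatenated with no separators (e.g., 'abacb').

Bit 0: prefix='1' (no match yet)
Bit 1: prefix='11' (no match yet)
Bit 2: prefix='111' -> emit 'h', reset
Bit 3: prefix='0' (no match yet)
Bit 4: prefix='01' -> emit 'a', reset
Bit 5: prefix='0' (no match yet)
Bit 6: prefix='01' -> emit 'a', reset
Bit 7: prefix='0' (no match yet)
Bit 8: prefix='01' -> emit 'a', reset
Bit 9: prefix='1' (no match yet)
Bit 10: prefix='10' -> emit 'c', reset

Answer: haaac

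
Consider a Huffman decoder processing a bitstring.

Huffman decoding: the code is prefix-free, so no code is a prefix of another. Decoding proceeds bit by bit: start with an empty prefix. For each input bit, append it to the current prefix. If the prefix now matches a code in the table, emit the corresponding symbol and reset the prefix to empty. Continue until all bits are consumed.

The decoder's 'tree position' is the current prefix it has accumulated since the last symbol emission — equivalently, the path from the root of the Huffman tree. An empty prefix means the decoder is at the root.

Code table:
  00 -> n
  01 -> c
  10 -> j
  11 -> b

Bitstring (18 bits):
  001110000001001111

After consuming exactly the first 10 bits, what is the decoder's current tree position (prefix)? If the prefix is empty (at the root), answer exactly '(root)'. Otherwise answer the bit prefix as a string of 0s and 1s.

Answer: (root)

Derivation:
Bit 0: prefix='0' (no match yet)
Bit 1: prefix='00' -> emit 'n', reset
Bit 2: prefix='1' (no match yet)
Bit 3: prefix='11' -> emit 'b', reset
Bit 4: prefix='1' (no match yet)
Bit 5: prefix='10' -> emit 'j', reset
Bit 6: prefix='0' (no match yet)
Bit 7: prefix='00' -> emit 'n', reset
Bit 8: prefix='0' (no match yet)
Bit 9: prefix='00' -> emit 'n', reset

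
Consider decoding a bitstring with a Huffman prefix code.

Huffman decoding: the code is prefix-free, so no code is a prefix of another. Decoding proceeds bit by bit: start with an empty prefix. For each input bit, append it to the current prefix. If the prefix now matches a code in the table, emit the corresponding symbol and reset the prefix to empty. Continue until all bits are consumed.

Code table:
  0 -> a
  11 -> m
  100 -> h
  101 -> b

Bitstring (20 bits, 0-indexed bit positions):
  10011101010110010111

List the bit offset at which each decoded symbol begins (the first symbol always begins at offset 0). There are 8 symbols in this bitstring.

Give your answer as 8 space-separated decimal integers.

Answer: 0 3 5 8 9 12 15 18

Derivation:
Bit 0: prefix='1' (no match yet)
Bit 1: prefix='10' (no match yet)
Bit 2: prefix='100' -> emit 'h', reset
Bit 3: prefix='1' (no match yet)
Bit 4: prefix='11' -> emit 'm', reset
Bit 5: prefix='1' (no match yet)
Bit 6: prefix='10' (no match yet)
Bit 7: prefix='101' -> emit 'b', reset
Bit 8: prefix='0' -> emit 'a', reset
Bit 9: prefix='1' (no match yet)
Bit 10: prefix='10' (no match yet)
Bit 11: prefix='101' -> emit 'b', reset
Bit 12: prefix='1' (no match yet)
Bit 13: prefix='10' (no match yet)
Bit 14: prefix='100' -> emit 'h', reset
Bit 15: prefix='1' (no match yet)
Bit 16: prefix='10' (no match yet)
Bit 17: prefix='101' -> emit 'b', reset
Bit 18: prefix='1' (no match yet)
Bit 19: prefix='11' -> emit 'm', reset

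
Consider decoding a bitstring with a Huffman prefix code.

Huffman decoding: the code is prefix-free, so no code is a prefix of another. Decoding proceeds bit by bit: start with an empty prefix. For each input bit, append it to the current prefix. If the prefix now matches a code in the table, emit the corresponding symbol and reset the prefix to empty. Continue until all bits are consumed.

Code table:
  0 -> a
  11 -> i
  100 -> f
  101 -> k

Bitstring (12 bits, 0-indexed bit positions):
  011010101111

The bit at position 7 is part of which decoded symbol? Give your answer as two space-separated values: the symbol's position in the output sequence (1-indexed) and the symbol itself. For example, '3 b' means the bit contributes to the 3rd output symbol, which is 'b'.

Bit 0: prefix='0' -> emit 'a', reset
Bit 1: prefix='1' (no match yet)
Bit 2: prefix='11' -> emit 'i', reset
Bit 3: prefix='0' -> emit 'a', reset
Bit 4: prefix='1' (no match yet)
Bit 5: prefix='10' (no match yet)
Bit 6: prefix='101' -> emit 'k', reset
Bit 7: prefix='0' -> emit 'a', reset
Bit 8: prefix='1' (no match yet)
Bit 9: prefix='11' -> emit 'i', reset
Bit 10: prefix='1' (no match yet)
Bit 11: prefix='11' -> emit 'i', reset

Answer: 5 a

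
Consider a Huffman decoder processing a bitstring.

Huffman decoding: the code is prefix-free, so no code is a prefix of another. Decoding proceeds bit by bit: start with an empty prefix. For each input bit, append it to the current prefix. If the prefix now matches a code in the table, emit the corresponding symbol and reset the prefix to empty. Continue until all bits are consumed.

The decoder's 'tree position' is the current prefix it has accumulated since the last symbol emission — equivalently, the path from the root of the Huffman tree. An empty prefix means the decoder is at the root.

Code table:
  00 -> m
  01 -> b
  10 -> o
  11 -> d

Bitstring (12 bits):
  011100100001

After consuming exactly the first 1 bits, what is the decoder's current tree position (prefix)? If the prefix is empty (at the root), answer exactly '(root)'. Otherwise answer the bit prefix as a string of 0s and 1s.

Bit 0: prefix='0' (no match yet)

Answer: 0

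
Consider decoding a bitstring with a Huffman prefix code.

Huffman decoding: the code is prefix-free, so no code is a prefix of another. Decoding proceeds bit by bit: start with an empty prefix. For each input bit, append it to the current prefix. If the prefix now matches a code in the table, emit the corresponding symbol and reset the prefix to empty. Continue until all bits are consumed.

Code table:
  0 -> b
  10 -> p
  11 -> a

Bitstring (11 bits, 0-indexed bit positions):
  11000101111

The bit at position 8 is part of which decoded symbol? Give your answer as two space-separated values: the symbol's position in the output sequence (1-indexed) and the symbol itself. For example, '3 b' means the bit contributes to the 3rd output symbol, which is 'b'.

Bit 0: prefix='1' (no match yet)
Bit 1: prefix='11' -> emit 'a', reset
Bit 2: prefix='0' -> emit 'b', reset
Bit 3: prefix='0' -> emit 'b', reset
Bit 4: prefix='0' -> emit 'b', reset
Bit 5: prefix='1' (no match yet)
Bit 6: prefix='10' -> emit 'p', reset
Bit 7: prefix='1' (no match yet)
Bit 8: prefix='11' -> emit 'a', reset
Bit 9: prefix='1' (no match yet)
Bit 10: prefix='11' -> emit 'a', reset

Answer: 6 a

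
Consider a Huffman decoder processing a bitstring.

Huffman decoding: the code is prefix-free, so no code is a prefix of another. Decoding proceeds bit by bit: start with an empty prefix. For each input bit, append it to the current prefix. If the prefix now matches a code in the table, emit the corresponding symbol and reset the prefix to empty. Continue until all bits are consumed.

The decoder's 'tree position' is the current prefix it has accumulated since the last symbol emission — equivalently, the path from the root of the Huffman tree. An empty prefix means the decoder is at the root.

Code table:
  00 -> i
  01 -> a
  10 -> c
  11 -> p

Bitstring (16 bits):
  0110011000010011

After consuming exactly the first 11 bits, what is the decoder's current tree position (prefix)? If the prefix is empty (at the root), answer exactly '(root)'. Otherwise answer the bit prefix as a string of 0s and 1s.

Bit 0: prefix='0' (no match yet)
Bit 1: prefix='01' -> emit 'a', reset
Bit 2: prefix='1' (no match yet)
Bit 3: prefix='10' -> emit 'c', reset
Bit 4: prefix='0' (no match yet)
Bit 5: prefix='01' -> emit 'a', reset
Bit 6: prefix='1' (no match yet)
Bit 7: prefix='10' -> emit 'c', reset
Bit 8: prefix='0' (no match yet)
Bit 9: prefix='00' -> emit 'i', reset
Bit 10: prefix='0' (no match yet)

Answer: 0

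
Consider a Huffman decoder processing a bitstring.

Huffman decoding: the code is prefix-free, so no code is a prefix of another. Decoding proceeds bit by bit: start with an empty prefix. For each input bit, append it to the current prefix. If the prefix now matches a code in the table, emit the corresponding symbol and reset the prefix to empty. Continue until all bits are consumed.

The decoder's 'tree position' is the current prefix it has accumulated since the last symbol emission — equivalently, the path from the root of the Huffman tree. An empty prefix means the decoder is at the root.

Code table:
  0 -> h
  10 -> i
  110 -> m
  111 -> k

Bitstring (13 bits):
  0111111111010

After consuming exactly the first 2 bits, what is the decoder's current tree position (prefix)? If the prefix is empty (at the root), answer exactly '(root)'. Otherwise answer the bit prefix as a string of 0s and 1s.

Bit 0: prefix='0' -> emit 'h', reset
Bit 1: prefix='1' (no match yet)

Answer: 1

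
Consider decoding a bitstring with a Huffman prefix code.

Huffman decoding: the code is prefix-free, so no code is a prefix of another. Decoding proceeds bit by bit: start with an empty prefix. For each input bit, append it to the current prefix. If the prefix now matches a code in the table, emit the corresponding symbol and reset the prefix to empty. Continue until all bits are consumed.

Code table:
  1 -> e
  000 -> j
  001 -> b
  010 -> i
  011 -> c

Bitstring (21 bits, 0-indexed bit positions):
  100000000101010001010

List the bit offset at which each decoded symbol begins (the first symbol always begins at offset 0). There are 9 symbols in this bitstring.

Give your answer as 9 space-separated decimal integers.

Answer: 0 1 4 7 10 13 14 17 18

Derivation:
Bit 0: prefix='1' -> emit 'e', reset
Bit 1: prefix='0' (no match yet)
Bit 2: prefix='00' (no match yet)
Bit 3: prefix='000' -> emit 'j', reset
Bit 4: prefix='0' (no match yet)
Bit 5: prefix='00' (no match yet)
Bit 6: prefix='000' -> emit 'j', reset
Bit 7: prefix='0' (no match yet)
Bit 8: prefix='00' (no match yet)
Bit 9: prefix='001' -> emit 'b', reset
Bit 10: prefix='0' (no match yet)
Bit 11: prefix='01' (no match yet)
Bit 12: prefix='010' -> emit 'i', reset
Bit 13: prefix='1' -> emit 'e', reset
Bit 14: prefix='0' (no match yet)
Bit 15: prefix='00' (no match yet)
Bit 16: prefix='000' -> emit 'j', reset
Bit 17: prefix='1' -> emit 'e', reset
Bit 18: prefix='0' (no match yet)
Bit 19: prefix='01' (no match yet)
Bit 20: prefix='010' -> emit 'i', reset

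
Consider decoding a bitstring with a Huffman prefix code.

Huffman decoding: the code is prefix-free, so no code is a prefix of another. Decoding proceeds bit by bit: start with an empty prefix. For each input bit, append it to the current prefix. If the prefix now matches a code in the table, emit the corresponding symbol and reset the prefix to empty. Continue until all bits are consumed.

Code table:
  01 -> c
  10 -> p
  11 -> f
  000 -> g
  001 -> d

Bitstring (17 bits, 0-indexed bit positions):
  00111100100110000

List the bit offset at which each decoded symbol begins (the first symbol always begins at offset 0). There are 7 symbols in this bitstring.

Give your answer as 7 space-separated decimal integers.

Bit 0: prefix='0' (no match yet)
Bit 1: prefix='00' (no match yet)
Bit 2: prefix='001' -> emit 'd', reset
Bit 3: prefix='1' (no match yet)
Bit 4: prefix='11' -> emit 'f', reset
Bit 5: prefix='1' (no match yet)
Bit 6: prefix='10' -> emit 'p', reset
Bit 7: prefix='0' (no match yet)
Bit 8: prefix='01' -> emit 'c', reset
Bit 9: prefix='0' (no match yet)
Bit 10: prefix='00' (no match yet)
Bit 11: prefix='001' -> emit 'd', reset
Bit 12: prefix='1' (no match yet)
Bit 13: prefix='10' -> emit 'p', reset
Bit 14: prefix='0' (no match yet)
Bit 15: prefix='00' (no match yet)
Bit 16: prefix='000' -> emit 'g', reset

Answer: 0 3 5 7 9 12 14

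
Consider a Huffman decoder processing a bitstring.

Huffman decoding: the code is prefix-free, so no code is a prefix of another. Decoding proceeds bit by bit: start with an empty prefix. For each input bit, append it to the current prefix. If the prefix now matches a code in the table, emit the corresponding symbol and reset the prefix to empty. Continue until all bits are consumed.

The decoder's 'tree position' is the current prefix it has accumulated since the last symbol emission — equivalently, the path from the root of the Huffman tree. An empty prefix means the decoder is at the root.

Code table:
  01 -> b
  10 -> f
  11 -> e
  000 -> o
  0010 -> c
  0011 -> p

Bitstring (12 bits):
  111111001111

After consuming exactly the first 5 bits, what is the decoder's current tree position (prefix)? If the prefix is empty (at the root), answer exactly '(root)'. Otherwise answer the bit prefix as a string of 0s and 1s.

Bit 0: prefix='1' (no match yet)
Bit 1: prefix='11' -> emit 'e', reset
Bit 2: prefix='1' (no match yet)
Bit 3: prefix='11' -> emit 'e', reset
Bit 4: prefix='1' (no match yet)

Answer: 1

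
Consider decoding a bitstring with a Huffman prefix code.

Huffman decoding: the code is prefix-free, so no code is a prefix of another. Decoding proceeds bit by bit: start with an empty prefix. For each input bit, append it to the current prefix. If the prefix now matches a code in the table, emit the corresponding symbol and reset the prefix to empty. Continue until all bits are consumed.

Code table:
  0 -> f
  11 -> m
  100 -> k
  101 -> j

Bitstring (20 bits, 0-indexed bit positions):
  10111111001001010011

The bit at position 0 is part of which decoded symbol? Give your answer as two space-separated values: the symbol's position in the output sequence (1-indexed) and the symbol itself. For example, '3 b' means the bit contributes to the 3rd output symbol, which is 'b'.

Bit 0: prefix='1' (no match yet)
Bit 1: prefix='10' (no match yet)
Bit 2: prefix='101' -> emit 'j', reset
Bit 3: prefix='1' (no match yet)
Bit 4: prefix='11' -> emit 'm', reset

Answer: 1 j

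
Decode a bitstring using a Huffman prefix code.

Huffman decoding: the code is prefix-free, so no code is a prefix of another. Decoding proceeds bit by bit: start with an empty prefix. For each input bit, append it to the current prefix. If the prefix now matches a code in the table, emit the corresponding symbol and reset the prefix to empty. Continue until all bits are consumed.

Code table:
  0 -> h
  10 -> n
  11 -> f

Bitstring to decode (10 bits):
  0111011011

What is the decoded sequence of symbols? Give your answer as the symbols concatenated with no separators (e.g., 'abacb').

Bit 0: prefix='0' -> emit 'h', reset
Bit 1: prefix='1' (no match yet)
Bit 2: prefix='11' -> emit 'f', reset
Bit 3: prefix='1' (no match yet)
Bit 4: prefix='10' -> emit 'n', reset
Bit 5: prefix='1' (no match yet)
Bit 6: prefix='11' -> emit 'f', reset
Bit 7: prefix='0' -> emit 'h', reset
Bit 8: prefix='1' (no match yet)
Bit 9: prefix='11' -> emit 'f', reset

Answer: hfnfhf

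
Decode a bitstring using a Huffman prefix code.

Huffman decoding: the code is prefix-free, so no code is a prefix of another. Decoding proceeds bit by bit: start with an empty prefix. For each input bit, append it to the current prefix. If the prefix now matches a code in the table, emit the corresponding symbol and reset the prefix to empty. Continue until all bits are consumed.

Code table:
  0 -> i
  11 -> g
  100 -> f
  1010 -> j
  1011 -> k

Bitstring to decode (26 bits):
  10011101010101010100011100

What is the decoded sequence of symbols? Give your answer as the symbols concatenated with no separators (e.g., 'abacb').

Answer: fgjjjfigf

Derivation:
Bit 0: prefix='1' (no match yet)
Bit 1: prefix='10' (no match yet)
Bit 2: prefix='100' -> emit 'f', reset
Bit 3: prefix='1' (no match yet)
Bit 4: prefix='11' -> emit 'g', reset
Bit 5: prefix='1' (no match yet)
Bit 6: prefix='10' (no match yet)
Bit 7: prefix='101' (no match yet)
Bit 8: prefix='1010' -> emit 'j', reset
Bit 9: prefix='1' (no match yet)
Bit 10: prefix='10' (no match yet)
Bit 11: prefix='101' (no match yet)
Bit 12: prefix='1010' -> emit 'j', reset
Bit 13: prefix='1' (no match yet)
Bit 14: prefix='10' (no match yet)
Bit 15: prefix='101' (no match yet)
Bit 16: prefix='1010' -> emit 'j', reset
Bit 17: prefix='1' (no match yet)
Bit 18: prefix='10' (no match yet)
Bit 19: prefix='100' -> emit 'f', reset
Bit 20: prefix='0' -> emit 'i', reset
Bit 21: prefix='1' (no match yet)
Bit 22: prefix='11' -> emit 'g', reset
Bit 23: prefix='1' (no match yet)
Bit 24: prefix='10' (no match yet)
Bit 25: prefix='100' -> emit 'f', reset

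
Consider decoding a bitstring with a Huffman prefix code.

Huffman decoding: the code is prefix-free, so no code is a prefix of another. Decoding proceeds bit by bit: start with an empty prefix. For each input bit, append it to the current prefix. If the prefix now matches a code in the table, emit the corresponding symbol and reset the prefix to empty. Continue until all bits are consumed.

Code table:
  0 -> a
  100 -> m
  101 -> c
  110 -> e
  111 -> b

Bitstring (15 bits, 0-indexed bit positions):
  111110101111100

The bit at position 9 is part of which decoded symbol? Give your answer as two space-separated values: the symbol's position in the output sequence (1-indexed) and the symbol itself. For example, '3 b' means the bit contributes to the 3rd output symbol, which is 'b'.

Bit 0: prefix='1' (no match yet)
Bit 1: prefix='11' (no match yet)
Bit 2: prefix='111' -> emit 'b', reset
Bit 3: prefix='1' (no match yet)
Bit 4: prefix='11' (no match yet)
Bit 5: prefix='110' -> emit 'e', reset
Bit 6: prefix='1' (no match yet)
Bit 7: prefix='10' (no match yet)
Bit 8: prefix='101' -> emit 'c', reset
Bit 9: prefix='1' (no match yet)
Bit 10: prefix='11' (no match yet)
Bit 11: prefix='111' -> emit 'b', reset
Bit 12: prefix='1' (no match yet)
Bit 13: prefix='10' (no match yet)

Answer: 4 b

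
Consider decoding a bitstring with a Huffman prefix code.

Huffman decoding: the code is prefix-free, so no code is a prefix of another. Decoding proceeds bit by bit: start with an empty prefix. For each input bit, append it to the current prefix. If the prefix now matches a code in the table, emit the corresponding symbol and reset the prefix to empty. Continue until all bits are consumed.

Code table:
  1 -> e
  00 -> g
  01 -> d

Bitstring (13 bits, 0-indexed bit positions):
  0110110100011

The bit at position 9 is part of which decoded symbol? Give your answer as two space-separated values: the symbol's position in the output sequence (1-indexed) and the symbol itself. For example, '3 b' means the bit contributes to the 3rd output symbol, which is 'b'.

Bit 0: prefix='0' (no match yet)
Bit 1: prefix='01' -> emit 'd', reset
Bit 2: prefix='1' -> emit 'e', reset
Bit 3: prefix='0' (no match yet)
Bit 4: prefix='01' -> emit 'd', reset
Bit 5: prefix='1' -> emit 'e', reset
Bit 6: prefix='0' (no match yet)
Bit 7: prefix='01' -> emit 'd', reset
Bit 8: prefix='0' (no match yet)
Bit 9: prefix='00' -> emit 'g', reset
Bit 10: prefix='0' (no match yet)
Bit 11: prefix='01' -> emit 'd', reset
Bit 12: prefix='1' -> emit 'e', reset

Answer: 6 g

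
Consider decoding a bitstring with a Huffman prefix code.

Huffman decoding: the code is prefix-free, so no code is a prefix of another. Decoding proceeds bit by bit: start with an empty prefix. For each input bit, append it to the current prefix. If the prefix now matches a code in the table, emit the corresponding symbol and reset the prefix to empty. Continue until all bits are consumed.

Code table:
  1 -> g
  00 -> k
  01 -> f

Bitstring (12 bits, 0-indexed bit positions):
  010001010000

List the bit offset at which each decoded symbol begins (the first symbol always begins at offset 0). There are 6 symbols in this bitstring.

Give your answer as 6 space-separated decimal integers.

Answer: 0 2 4 6 8 10

Derivation:
Bit 0: prefix='0' (no match yet)
Bit 1: prefix='01' -> emit 'f', reset
Bit 2: prefix='0' (no match yet)
Bit 3: prefix='00' -> emit 'k', reset
Bit 4: prefix='0' (no match yet)
Bit 5: prefix='01' -> emit 'f', reset
Bit 6: prefix='0' (no match yet)
Bit 7: prefix='01' -> emit 'f', reset
Bit 8: prefix='0' (no match yet)
Bit 9: prefix='00' -> emit 'k', reset
Bit 10: prefix='0' (no match yet)
Bit 11: prefix='00' -> emit 'k', reset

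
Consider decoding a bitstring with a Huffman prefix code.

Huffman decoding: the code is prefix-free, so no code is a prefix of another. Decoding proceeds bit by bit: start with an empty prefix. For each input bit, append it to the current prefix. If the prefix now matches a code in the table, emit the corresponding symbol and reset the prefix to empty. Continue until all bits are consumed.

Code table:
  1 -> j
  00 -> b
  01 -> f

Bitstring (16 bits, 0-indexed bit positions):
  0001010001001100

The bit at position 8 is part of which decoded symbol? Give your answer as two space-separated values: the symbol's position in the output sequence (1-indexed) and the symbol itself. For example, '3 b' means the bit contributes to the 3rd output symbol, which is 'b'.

Answer: 5 f

Derivation:
Bit 0: prefix='0' (no match yet)
Bit 1: prefix='00' -> emit 'b', reset
Bit 2: prefix='0' (no match yet)
Bit 3: prefix='01' -> emit 'f', reset
Bit 4: prefix='0' (no match yet)
Bit 5: prefix='01' -> emit 'f', reset
Bit 6: prefix='0' (no match yet)
Bit 7: prefix='00' -> emit 'b', reset
Bit 8: prefix='0' (no match yet)
Bit 9: prefix='01' -> emit 'f', reset
Bit 10: prefix='0' (no match yet)
Bit 11: prefix='00' -> emit 'b', reset
Bit 12: prefix='1' -> emit 'j', reset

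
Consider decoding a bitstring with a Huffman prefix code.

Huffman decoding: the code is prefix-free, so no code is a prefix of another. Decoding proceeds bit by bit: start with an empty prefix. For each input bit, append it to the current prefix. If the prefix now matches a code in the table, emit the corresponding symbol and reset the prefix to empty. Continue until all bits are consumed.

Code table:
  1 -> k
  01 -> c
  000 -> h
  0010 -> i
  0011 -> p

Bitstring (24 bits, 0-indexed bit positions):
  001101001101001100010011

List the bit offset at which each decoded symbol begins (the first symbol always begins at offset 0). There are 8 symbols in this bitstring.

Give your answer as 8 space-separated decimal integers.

Bit 0: prefix='0' (no match yet)
Bit 1: prefix='00' (no match yet)
Bit 2: prefix='001' (no match yet)
Bit 3: prefix='0011' -> emit 'p', reset
Bit 4: prefix='0' (no match yet)
Bit 5: prefix='01' -> emit 'c', reset
Bit 6: prefix='0' (no match yet)
Bit 7: prefix='00' (no match yet)
Bit 8: prefix='001' (no match yet)
Bit 9: prefix='0011' -> emit 'p', reset
Bit 10: prefix='0' (no match yet)
Bit 11: prefix='01' -> emit 'c', reset
Bit 12: prefix='0' (no match yet)
Bit 13: prefix='00' (no match yet)
Bit 14: prefix='001' (no match yet)
Bit 15: prefix='0011' -> emit 'p', reset
Bit 16: prefix='0' (no match yet)
Bit 17: prefix='00' (no match yet)
Bit 18: prefix='000' -> emit 'h', reset
Bit 19: prefix='1' -> emit 'k', reset
Bit 20: prefix='0' (no match yet)
Bit 21: prefix='00' (no match yet)
Bit 22: prefix='001' (no match yet)
Bit 23: prefix='0011' -> emit 'p', reset

Answer: 0 4 6 10 12 16 19 20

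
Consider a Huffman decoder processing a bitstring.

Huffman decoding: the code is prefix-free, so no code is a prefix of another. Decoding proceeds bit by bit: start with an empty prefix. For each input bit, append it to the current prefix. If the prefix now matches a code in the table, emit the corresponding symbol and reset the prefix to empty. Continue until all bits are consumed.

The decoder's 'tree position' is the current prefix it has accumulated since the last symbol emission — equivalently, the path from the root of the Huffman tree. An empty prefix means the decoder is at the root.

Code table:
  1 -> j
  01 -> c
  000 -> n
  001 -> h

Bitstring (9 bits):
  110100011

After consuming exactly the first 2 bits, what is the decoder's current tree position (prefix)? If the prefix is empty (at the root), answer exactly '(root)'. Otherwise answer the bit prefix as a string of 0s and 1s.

Bit 0: prefix='1' -> emit 'j', reset
Bit 1: prefix='1' -> emit 'j', reset

Answer: (root)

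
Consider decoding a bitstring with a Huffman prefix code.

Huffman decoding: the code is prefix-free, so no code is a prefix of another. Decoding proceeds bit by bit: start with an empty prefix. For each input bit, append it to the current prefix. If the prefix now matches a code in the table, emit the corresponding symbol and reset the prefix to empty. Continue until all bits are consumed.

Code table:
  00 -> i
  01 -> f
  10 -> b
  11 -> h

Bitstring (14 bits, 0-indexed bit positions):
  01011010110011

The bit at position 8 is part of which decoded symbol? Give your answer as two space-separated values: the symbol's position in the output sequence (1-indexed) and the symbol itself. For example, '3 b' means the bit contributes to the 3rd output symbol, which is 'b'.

Bit 0: prefix='0' (no match yet)
Bit 1: prefix='01' -> emit 'f', reset
Bit 2: prefix='0' (no match yet)
Bit 3: prefix='01' -> emit 'f', reset
Bit 4: prefix='1' (no match yet)
Bit 5: prefix='10' -> emit 'b', reset
Bit 6: prefix='1' (no match yet)
Bit 7: prefix='10' -> emit 'b', reset
Bit 8: prefix='1' (no match yet)
Bit 9: prefix='11' -> emit 'h', reset
Bit 10: prefix='0' (no match yet)
Bit 11: prefix='00' -> emit 'i', reset
Bit 12: prefix='1' (no match yet)

Answer: 5 h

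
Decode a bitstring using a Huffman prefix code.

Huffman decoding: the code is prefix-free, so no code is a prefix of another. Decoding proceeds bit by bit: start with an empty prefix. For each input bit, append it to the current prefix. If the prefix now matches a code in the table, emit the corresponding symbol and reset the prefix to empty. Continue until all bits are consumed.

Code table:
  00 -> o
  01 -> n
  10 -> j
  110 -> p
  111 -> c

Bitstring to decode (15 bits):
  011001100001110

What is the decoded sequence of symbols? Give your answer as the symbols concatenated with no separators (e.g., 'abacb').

Answer: njnjonp

Derivation:
Bit 0: prefix='0' (no match yet)
Bit 1: prefix='01' -> emit 'n', reset
Bit 2: prefix='1' (no match yet)
Bit 3: prefix='10' -> emit 'j', reset
Bit 4: prefix='0' (no match yet)
Bit 5: prefix='01' -> emit 'n', reset
Bit 6: prefix='1' (no match yet)
Bit 7: prefix='10' -> emit 'j', reset
Bit 8: prefix='0' (no match yet)
Bit 9: prefix='00' -> emit 'o', reset
Bit 10: prefix='0' (no match yet)
Bit 11: prefix='01' -> emit 'n', reset
Bit 12: prefix='1' (no match yet)
Bit 13: prefix='11' (no match yet)
Bit 14: prefix='110' -> emit 'p', reset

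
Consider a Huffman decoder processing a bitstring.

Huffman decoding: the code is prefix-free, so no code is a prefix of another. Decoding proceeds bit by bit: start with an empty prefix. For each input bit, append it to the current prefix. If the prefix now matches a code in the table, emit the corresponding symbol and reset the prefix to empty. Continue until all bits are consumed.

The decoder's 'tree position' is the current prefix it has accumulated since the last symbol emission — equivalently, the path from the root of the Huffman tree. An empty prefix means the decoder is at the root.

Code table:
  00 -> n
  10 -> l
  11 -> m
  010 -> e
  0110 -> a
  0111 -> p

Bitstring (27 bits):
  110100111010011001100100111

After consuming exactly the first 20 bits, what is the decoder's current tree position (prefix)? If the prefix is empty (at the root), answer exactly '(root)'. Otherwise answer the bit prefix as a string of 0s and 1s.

Answer: (root)

Derivation:
Bit 0: prefix='1' (no match yet)
Bit 1: prefix='11' -> emit 'm', reset
Bit 2: prefix='0' (no match yet)
Bit 3: prefix='01' (no match yet)
Bit 4: prefix='010' -> emit 'e', reset
Bit 5: prefix='0' (no match yet)
Bit 6: prefix='01' (no match yet)
Bit 7: prefix='011' (no match yet)
Bit 8: prefix='0111' -> emit 'p', reset
Bit 9: prefix='0' (no match yet)
Bit 10: prefix='01' (no match yet)
Bit 11: prefix='010' -> emit 'e', reset
Bit 12: prefix='0' (no match yet)
Bit 13: prefix='01' (no match yet)
Bit 14: prefix='011' (no match yet)
Bit 15: prefix='0110' -> emit 'a', reset
Bit 16: prefix='0' (no match yet)
Bit 17: prefix='01' (no match yet)
Bit 18: prefix='011' (no match yet)
Bit 19: prefix='0110' -> emit 'a', reset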